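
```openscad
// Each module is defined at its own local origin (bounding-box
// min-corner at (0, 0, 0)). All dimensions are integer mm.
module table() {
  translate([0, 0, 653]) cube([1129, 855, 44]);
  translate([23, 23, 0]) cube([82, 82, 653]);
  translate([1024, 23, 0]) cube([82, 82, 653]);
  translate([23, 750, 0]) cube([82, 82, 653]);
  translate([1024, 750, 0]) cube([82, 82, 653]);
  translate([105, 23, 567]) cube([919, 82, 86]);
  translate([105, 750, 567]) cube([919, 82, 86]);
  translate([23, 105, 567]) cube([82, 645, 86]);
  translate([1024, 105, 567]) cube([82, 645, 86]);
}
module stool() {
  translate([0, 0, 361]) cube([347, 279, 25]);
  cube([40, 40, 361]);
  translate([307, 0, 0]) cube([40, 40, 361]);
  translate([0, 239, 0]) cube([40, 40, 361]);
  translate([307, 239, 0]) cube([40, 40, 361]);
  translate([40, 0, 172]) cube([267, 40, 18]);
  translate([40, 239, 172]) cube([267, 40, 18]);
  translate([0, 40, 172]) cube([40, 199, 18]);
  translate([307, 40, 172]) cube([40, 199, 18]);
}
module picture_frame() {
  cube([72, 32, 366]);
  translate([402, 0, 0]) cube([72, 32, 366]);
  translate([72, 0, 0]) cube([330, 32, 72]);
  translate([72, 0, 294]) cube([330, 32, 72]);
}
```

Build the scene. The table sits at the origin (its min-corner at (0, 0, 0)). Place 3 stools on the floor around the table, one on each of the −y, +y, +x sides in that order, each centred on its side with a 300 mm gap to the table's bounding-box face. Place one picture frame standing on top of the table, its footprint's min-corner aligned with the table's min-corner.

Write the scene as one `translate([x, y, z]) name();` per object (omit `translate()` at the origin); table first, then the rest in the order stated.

table();
translate([391, -579, 0]) stool();
translate([391, 1155, 0]) stool();
translate([1429, 288, 0]) stool();
translate([0, 0, 697]) picture_frame();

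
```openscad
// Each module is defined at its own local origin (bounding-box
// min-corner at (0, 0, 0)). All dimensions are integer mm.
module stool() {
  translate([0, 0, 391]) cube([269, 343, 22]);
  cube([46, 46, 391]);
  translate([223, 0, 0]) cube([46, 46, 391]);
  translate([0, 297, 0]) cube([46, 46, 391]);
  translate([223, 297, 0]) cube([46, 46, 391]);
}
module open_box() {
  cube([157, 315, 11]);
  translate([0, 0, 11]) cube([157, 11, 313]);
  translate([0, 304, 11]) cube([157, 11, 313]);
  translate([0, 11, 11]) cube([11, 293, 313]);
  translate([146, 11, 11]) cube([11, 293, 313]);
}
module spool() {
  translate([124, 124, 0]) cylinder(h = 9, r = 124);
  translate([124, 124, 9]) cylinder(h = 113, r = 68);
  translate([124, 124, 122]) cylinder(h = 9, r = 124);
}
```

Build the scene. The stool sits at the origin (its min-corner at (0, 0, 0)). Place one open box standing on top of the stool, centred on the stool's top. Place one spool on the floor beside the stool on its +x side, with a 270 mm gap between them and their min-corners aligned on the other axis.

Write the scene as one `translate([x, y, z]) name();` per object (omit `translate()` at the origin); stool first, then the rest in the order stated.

stool();
translate([56, 14, 413]) open_box();
translate([539, 0, 0]) spool();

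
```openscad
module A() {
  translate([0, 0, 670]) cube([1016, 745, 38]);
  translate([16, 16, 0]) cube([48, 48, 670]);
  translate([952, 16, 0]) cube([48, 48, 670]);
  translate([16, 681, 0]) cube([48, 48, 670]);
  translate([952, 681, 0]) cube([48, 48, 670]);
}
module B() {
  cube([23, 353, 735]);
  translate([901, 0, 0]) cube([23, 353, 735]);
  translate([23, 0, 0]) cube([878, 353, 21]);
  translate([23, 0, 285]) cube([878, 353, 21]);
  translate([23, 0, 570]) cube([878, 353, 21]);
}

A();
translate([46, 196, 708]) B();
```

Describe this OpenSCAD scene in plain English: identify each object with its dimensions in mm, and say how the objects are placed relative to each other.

A is a rectangular dining table. The top is 1016×745×38 mm with its upper surface at z = 708 mm. It stands on four 48×48 mm square legs, each inset 16 mm from the nearest pair of top edges, running from the floor to the underside of the top.

B is an open bookshelf. Two side panels, each 23 mm thick, 353 mm deep and 735 mm tall, stand 924 mm apart (outside-to-outside). Between them sit 3 shelves, each 21 mm thick and 353 mm deep, spanning the full gap between the sides. The bottom shelf rests on the floor (its underside at z = 0) and the clear gap between one shelf's top and the next shelf's underside is 264 mm.

The bookshelf is on top of the table, centred.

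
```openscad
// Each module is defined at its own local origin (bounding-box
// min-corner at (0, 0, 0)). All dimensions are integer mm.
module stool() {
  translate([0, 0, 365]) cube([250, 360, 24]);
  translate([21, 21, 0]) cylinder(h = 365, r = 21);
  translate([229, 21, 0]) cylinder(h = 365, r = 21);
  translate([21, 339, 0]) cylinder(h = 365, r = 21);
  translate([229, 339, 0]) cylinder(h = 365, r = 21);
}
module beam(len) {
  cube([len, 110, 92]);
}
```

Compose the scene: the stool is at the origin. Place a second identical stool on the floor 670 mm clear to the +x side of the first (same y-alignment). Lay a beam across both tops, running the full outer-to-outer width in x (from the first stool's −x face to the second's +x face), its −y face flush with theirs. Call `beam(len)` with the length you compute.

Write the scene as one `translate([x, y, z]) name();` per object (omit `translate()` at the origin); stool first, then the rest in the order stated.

stool();
translate([920, 0, 0]) stool();
translate([0, 0, 389]) beam(1170);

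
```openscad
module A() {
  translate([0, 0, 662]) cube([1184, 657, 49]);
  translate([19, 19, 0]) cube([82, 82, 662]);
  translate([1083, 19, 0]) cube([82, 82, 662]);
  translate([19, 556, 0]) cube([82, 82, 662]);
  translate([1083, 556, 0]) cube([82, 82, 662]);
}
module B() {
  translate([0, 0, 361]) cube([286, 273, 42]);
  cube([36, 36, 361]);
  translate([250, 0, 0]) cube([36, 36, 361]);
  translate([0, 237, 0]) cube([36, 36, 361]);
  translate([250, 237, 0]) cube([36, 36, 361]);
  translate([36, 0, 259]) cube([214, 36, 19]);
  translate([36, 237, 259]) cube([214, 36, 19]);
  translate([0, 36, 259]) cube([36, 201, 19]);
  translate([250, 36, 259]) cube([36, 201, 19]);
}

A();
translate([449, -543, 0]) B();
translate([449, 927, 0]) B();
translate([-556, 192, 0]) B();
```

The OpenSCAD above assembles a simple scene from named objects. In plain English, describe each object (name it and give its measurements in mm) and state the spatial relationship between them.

A is a table with a 1184×657 mm rectangular top, 49 mm thick, top surface at z = 711 mm, supported by four 82×82 mm square legs, each inset 19 mm from the nearest pair of top edges, running from the floor.

B is a four-legged stool. The seat is 286×273 mm, 42 mm thick, top at z = 403 mm. It stands on four square legs, each 36×36 mm in cross-section, from z = 0 to the seat underside, each flush with a corner of the seat. Four stretchers, 36 mm wide and 19 mm tall, connect adjacent legs with their undersides at z = 259 mm, each running between the inner faces of the legs it joins and aligned with the legs' outer faces on the other axis.

Three stools sit around the table at the −y, +y, −x sides.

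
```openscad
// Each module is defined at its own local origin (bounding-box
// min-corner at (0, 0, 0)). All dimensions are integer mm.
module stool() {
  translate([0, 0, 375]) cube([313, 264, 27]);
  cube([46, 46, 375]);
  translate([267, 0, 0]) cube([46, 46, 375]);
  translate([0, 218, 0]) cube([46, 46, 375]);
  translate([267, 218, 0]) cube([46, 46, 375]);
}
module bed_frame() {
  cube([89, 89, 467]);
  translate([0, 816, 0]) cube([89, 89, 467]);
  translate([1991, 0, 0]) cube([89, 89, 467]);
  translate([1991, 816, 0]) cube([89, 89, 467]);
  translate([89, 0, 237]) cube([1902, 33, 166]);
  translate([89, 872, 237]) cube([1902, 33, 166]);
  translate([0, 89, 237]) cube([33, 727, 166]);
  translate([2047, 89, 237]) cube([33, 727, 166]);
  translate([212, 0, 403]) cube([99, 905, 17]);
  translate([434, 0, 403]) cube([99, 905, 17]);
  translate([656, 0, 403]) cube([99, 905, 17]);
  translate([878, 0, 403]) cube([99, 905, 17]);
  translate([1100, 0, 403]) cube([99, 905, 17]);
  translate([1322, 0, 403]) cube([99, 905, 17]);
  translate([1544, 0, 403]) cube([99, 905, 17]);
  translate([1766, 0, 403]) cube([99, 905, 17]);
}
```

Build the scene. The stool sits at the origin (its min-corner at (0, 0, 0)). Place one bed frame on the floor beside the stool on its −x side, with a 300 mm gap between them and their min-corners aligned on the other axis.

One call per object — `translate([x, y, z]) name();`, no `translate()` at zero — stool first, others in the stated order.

stool();
translate([-2380, 0, 0]) bed_frame();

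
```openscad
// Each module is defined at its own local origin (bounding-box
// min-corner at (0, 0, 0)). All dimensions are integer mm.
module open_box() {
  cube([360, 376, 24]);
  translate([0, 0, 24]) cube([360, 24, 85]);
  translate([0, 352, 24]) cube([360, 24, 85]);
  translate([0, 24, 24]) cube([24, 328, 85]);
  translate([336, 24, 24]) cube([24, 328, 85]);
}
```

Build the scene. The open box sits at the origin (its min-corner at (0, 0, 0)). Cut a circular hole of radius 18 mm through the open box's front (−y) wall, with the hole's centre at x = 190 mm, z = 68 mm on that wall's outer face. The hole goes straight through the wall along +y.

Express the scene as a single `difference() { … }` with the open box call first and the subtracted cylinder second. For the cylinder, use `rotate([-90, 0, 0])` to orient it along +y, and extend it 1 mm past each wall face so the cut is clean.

difference() {
  open_box();
  translate([190, -1, 68]) rotate([-90, 0, 0]) cylinder(h = 26, r = 18);
}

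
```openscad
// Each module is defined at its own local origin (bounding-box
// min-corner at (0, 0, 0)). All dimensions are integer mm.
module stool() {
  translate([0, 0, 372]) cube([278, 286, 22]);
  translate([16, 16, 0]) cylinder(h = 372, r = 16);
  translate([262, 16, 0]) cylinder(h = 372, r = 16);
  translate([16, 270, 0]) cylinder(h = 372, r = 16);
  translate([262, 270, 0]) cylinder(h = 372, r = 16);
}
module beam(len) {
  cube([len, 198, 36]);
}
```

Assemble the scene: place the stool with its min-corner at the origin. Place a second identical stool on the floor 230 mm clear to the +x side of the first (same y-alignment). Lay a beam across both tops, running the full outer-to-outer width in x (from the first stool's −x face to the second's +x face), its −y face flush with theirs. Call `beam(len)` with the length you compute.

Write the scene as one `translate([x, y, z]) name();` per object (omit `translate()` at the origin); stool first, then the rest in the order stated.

stool();
translate([508, 0, 0]) stool();
translate([0, 0, 394]) beam(786);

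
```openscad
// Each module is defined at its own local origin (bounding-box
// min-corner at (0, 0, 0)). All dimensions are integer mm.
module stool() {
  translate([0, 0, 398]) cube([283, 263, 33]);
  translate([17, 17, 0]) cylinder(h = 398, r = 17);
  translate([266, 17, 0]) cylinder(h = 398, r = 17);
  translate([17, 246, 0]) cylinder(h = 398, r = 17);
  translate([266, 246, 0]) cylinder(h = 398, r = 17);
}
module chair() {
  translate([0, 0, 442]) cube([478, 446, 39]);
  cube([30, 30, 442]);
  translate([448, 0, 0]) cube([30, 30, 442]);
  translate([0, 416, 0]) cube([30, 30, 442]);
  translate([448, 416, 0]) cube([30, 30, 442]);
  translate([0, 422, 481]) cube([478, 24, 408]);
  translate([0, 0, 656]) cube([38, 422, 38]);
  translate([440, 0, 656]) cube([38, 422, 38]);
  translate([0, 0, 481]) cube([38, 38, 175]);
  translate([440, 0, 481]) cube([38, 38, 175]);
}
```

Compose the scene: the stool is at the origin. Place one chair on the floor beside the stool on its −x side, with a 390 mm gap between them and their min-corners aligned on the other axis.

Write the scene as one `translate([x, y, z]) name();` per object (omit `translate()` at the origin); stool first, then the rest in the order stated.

stool();
translate([-868, 0, 0]) chair();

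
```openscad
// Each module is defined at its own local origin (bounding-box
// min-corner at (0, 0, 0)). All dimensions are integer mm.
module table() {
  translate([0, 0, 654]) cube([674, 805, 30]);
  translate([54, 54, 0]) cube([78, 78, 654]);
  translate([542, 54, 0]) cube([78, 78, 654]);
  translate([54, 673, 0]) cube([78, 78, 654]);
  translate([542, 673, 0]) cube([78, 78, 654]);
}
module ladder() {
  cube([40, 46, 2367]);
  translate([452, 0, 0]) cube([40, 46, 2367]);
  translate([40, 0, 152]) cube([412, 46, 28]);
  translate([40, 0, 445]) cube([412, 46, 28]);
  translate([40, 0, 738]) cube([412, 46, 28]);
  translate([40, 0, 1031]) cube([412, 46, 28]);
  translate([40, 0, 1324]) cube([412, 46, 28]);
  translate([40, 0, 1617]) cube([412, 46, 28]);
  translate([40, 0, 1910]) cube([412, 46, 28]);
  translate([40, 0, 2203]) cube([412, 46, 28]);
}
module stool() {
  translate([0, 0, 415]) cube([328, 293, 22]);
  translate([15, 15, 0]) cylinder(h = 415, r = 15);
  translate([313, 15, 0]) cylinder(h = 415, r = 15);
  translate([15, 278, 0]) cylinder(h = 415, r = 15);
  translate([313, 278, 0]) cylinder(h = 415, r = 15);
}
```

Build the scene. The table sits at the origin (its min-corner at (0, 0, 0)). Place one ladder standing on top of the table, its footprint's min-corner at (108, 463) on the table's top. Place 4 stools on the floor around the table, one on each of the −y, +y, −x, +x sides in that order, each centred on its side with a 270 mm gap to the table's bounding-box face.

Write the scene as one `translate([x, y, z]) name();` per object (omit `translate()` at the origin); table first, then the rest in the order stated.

table();
translate([108, 463, 684]) ladder();
translate([173, -563, 0]) stool();
translate([173, 1075, 0]) stool();
translate([-598, 256, 0]) stool();
translate([944, 256, 0]) stool();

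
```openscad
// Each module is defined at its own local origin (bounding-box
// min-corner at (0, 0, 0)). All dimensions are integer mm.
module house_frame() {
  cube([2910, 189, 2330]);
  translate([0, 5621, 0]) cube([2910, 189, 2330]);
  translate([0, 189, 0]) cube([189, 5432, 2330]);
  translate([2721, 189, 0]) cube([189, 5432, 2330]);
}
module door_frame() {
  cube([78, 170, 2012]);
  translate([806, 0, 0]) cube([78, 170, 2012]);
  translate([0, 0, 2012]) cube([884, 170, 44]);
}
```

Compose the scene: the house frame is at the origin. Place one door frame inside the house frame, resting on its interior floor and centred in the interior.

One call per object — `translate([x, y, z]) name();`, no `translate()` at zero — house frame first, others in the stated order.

house_frame();
translate([1013, 2820, 0]) door_frame();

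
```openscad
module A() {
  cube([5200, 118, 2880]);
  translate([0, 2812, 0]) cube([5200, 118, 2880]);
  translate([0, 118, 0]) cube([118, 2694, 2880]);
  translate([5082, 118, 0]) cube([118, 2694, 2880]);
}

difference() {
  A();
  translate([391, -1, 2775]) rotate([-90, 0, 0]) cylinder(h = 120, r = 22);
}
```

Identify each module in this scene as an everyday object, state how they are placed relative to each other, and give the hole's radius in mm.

A is a house frame. The house frame has a circular hole through its front wall. The hole's radius is 22 mm.

The subtracted cylinder has r = 22 mm.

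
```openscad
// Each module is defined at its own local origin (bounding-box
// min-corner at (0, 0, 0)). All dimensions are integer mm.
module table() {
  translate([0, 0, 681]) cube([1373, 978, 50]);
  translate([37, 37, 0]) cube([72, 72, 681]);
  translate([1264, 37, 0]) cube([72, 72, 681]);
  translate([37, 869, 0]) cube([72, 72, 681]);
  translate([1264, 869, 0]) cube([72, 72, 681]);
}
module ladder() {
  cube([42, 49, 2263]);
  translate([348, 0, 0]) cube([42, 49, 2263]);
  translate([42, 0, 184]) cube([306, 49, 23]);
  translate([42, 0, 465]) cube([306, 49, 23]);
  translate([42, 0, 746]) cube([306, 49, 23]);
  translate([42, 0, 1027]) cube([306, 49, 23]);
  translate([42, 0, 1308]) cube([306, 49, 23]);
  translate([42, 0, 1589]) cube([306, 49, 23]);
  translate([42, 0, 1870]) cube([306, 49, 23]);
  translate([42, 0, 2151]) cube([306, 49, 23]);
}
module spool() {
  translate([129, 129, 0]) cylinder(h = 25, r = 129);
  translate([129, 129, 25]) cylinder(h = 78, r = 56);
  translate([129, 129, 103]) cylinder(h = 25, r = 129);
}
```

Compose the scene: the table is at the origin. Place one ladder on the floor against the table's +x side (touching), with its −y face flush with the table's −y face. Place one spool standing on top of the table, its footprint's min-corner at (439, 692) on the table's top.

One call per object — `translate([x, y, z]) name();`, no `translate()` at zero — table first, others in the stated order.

table();
translate([1373, 0, 0]) ladder();
translate([439, 692, 731]) spool();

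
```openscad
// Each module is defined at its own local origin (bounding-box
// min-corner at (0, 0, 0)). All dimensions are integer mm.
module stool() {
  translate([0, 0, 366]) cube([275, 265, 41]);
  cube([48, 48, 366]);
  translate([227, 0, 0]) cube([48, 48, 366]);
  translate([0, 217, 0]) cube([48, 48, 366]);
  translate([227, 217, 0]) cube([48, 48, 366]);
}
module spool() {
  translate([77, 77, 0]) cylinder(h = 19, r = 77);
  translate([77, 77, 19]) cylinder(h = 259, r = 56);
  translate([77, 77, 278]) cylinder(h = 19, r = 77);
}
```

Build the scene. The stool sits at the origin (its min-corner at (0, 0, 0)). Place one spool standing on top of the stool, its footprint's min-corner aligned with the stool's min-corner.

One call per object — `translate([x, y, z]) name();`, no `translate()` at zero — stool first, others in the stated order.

stool();
translate([0, 0, 407]) spool();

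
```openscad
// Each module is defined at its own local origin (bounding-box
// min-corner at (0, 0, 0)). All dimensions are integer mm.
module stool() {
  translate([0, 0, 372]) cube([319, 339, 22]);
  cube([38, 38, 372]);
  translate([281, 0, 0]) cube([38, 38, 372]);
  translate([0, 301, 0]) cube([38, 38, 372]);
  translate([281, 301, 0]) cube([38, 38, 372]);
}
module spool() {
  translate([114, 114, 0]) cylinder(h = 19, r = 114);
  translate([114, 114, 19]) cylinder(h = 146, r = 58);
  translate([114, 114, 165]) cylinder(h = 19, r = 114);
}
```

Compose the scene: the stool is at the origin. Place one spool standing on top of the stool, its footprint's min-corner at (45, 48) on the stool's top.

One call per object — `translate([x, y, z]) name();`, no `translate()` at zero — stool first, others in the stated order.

stool();
translate([45, 48, 394]) spool();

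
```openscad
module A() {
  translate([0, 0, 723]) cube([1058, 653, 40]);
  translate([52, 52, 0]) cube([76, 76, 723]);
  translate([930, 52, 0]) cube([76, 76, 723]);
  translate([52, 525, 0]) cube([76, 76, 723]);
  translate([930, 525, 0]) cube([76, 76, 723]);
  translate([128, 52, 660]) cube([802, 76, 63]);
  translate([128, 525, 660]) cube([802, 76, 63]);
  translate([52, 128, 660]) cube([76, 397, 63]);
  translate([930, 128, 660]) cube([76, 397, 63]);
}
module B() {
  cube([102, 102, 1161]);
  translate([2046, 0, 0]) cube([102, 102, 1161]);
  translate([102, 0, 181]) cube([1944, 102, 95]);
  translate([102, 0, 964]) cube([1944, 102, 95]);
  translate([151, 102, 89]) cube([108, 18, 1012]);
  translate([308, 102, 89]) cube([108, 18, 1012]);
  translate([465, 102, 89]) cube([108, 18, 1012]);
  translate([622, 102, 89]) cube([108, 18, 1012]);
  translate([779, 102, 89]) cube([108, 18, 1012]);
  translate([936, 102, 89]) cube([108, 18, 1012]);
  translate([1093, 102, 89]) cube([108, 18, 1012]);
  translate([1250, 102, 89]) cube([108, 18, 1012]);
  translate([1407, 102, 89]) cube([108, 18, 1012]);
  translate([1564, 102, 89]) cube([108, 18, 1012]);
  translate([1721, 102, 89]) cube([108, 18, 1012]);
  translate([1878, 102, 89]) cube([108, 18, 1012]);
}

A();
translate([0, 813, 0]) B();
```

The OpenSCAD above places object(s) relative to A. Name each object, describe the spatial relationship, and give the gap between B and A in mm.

The fence section's nearest face is 160 mm from the table's +y face.

A is a table. B is a fence section. The fence section is on the floor beside the table on its +y side. The gap between the fence section and the table is 160 mm.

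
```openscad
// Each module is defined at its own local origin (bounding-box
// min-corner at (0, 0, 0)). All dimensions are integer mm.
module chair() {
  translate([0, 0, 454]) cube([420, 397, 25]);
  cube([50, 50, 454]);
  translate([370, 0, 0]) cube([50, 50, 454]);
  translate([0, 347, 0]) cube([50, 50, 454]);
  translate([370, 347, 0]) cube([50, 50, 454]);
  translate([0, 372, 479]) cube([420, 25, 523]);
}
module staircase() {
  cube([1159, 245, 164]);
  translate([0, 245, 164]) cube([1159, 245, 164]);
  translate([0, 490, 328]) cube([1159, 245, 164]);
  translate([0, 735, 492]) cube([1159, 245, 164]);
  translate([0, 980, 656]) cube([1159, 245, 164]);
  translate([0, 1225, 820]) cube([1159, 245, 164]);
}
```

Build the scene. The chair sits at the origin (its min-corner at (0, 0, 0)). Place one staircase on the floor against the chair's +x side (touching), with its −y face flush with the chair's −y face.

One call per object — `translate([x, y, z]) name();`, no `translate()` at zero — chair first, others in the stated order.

chair();
translate([420, 0, 0]) staircase();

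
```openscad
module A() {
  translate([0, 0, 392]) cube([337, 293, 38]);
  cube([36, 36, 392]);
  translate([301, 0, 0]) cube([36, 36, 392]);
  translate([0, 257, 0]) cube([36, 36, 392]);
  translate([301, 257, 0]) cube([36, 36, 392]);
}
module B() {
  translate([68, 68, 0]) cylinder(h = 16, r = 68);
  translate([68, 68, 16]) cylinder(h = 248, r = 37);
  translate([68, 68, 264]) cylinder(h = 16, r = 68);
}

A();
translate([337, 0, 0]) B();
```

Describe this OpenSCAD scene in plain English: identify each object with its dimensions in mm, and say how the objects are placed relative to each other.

A is a simple wooden stool: a rectangular seat 337 mm (x) by 293 mm (y), 38 mm thick, top face at z = 430 mm, on four square legs, each 36×36 mm in cross-section. The legs rest on z = 0, each flush with a corner of the seat.

B is a spool: two coaxial disc flanges of radius 68 mm and thickness 16 mm, joined by a core cylinder of radius 37 mm and height 248 mm. The lower flange rests on z = 0 and the three cylinders share a vertical axis.

The spool is against the stool's +x side, with their −y faces flush.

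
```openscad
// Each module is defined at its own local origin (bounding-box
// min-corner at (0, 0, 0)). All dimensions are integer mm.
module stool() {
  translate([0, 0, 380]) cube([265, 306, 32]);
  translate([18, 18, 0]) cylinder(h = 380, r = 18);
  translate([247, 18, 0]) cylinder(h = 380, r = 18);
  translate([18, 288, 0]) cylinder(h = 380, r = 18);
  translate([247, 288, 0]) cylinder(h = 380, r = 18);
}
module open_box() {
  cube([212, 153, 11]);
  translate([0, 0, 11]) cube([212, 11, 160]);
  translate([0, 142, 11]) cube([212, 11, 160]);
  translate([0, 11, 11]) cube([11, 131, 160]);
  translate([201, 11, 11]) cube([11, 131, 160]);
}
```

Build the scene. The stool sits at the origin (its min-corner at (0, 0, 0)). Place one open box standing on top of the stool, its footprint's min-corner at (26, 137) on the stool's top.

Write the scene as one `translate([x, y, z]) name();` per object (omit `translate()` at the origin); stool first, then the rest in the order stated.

stool();
translate([26, 137, 412]) open_box();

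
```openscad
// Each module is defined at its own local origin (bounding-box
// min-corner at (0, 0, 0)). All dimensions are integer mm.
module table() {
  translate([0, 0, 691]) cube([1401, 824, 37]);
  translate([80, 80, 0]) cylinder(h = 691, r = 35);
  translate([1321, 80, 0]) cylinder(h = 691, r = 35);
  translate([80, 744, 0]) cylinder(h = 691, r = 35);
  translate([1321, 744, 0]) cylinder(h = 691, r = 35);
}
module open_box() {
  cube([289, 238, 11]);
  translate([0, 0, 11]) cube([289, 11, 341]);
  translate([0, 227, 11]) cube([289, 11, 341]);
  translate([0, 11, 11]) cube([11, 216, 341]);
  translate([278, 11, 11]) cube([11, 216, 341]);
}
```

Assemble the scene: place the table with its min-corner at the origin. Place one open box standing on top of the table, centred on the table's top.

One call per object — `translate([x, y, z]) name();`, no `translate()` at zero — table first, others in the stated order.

table();
translate([556, 293, 728]) open_box();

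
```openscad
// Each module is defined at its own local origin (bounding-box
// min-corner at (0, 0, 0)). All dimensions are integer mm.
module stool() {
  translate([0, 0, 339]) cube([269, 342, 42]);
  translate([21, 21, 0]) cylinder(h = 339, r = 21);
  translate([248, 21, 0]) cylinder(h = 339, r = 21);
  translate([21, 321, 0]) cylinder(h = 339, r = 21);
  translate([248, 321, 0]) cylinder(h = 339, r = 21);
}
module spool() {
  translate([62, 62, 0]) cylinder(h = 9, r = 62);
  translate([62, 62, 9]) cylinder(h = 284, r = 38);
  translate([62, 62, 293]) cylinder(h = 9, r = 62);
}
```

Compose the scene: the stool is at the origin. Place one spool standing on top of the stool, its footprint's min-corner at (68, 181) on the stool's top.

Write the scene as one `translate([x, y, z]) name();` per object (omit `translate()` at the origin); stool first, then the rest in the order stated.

stool();
translate([68, 181, 381]) spool();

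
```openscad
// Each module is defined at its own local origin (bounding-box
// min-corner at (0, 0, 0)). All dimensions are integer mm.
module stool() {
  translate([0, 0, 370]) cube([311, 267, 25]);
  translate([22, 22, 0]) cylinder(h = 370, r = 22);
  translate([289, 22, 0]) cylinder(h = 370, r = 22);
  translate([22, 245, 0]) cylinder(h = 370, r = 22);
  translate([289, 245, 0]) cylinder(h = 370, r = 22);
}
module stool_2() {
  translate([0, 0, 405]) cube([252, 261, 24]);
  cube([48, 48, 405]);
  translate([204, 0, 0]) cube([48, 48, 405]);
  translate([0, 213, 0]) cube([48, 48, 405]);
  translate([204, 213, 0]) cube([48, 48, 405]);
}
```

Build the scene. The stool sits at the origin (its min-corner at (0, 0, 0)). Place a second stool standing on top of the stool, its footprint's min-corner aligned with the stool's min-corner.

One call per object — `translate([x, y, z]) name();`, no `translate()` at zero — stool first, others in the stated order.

stool();
translate([0, 0, 395]) stool_2();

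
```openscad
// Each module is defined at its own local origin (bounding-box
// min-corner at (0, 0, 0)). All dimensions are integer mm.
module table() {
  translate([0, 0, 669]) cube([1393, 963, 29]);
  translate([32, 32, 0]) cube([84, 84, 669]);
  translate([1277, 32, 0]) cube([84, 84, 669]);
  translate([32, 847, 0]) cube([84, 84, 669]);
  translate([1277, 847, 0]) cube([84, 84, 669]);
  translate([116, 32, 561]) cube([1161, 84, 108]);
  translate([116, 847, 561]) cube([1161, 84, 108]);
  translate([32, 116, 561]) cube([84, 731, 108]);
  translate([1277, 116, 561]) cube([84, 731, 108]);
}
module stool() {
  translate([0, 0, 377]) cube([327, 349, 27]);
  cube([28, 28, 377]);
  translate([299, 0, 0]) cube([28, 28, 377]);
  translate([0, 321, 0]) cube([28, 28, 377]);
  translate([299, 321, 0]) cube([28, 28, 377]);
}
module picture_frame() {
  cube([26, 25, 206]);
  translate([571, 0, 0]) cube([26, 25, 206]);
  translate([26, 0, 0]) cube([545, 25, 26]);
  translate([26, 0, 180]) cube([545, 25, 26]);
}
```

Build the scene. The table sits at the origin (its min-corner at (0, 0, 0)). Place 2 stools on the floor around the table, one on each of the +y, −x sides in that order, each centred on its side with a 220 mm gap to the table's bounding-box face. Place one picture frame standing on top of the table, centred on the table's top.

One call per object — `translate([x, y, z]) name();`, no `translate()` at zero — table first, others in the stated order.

table();
translate([533, 1183, 0]) stool();
translate([-547, 307, 0]) stool();
translate([398, 469, 698]) picture_frame();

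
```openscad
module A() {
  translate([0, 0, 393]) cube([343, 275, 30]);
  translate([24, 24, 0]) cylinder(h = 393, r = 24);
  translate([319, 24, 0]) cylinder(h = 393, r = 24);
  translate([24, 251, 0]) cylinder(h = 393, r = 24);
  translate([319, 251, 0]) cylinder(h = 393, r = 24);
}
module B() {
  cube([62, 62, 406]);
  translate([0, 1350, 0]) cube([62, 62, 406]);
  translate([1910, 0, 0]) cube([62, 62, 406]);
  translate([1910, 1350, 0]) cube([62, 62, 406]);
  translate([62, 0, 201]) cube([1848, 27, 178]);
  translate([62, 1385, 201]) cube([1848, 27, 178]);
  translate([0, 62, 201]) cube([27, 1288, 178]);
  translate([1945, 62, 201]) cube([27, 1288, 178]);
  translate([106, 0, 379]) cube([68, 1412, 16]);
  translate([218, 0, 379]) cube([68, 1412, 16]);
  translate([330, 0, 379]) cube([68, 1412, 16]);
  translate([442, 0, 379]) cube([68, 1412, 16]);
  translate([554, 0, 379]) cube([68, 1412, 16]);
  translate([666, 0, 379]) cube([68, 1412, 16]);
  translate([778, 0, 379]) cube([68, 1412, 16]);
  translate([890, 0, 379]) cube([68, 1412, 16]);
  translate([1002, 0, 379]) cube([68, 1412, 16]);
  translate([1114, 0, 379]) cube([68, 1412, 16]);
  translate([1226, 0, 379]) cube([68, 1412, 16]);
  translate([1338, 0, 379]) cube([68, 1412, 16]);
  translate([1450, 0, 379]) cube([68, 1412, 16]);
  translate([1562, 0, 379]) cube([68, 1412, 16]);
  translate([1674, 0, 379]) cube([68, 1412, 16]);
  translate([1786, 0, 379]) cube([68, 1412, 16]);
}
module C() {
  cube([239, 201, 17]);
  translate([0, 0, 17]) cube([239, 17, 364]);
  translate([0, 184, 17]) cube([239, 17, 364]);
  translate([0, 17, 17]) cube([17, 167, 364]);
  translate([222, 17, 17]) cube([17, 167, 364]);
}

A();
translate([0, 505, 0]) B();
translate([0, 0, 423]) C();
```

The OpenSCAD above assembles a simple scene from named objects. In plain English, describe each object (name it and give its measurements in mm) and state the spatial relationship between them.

A is a four-legged stool. The seat is a 343×275×30 mm slab whose top surface is at z = 423 mm; four round legs, each 48 mm in diameter, run from the floor (z = 0) to the underside of the seat, each leg's axis is inset half a diameter from the nearest pair of seat edges (so the leg's bounding box is flush with the corner).

B is a bed frame 1972 mm long (x) by 1412 mm wide (y). Four 62×62 mm corner posts, 406 mm tall, at the corners of the footprint. Four rails of 27 mm thickness and 178 mm height run between adjacent posts with their undersides at z = 201 mm, their outer faces flush with the outside of the frame (the two x-running rails run between the posts' inner faces; the two y-running rails run between the posts' inner faces). 16 slats, each 68 mm wide (x) and 16 mm thick, lie across the top of the two x-running rails, running the full 1412 mm width of the frame in y; the slats are evenly spaced along x between the inner faces of the end posts with equal gaps (rounded down to the nearest mm) at the −x end and between each pair — any rounding remainder accumulates at the +x end.

C is an open-topped rectangular box: outside dimensions 239×201×381 mm, with a uniform wall and base thickness of 17 mm. The base is a full 239×201 slab on the floor; four walls sit on top of the base. The front and back walls (the −y and +y sides) span the full width; the two side walls fit between them.

The bed frame is on the floor beside the stool on its +y side. The open box is on top of the stool.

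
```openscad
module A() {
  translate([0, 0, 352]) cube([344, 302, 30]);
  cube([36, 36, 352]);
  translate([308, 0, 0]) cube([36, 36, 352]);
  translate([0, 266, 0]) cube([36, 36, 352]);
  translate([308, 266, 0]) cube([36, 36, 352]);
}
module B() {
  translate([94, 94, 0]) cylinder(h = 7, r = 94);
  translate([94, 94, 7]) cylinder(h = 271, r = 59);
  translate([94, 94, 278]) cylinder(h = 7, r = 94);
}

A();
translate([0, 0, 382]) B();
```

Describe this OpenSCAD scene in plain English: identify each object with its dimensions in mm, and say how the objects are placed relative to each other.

A is a simple wooden stool: a rectangular seat 344 mm (x) by 302 mm (y), 30 mm thick, top face at z = 382 mm, on four square legs, each 36×36 mm in cross-section. The legs rest on z = 0, each flush with a corner of the seat.

B is a spool: two coaxial disc flanges of radius 94 mm and thickness 7 mm, joined by a core cylinder of radius 59 mm and height 271 mm. The lower flange rests on z = 0 and the three cylinders share a vertical axis.

The spool is on top of the stool.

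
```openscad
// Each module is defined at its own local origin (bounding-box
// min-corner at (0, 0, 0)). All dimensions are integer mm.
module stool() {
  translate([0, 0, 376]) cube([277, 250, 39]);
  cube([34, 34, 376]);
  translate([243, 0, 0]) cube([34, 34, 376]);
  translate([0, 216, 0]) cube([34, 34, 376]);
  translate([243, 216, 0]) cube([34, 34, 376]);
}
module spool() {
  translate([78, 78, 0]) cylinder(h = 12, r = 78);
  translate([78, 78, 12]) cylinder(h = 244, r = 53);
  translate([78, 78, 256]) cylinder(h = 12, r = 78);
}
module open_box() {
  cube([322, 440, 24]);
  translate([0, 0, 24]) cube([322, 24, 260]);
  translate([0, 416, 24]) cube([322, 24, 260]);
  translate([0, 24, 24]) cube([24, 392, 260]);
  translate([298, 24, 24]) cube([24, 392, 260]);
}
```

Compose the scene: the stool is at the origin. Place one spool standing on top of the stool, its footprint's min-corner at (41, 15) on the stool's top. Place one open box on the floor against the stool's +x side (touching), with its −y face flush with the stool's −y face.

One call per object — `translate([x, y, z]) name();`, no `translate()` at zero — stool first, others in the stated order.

stool();
translate([41, 15, 415]) spool();
translate([277, 0, 0]) open_box();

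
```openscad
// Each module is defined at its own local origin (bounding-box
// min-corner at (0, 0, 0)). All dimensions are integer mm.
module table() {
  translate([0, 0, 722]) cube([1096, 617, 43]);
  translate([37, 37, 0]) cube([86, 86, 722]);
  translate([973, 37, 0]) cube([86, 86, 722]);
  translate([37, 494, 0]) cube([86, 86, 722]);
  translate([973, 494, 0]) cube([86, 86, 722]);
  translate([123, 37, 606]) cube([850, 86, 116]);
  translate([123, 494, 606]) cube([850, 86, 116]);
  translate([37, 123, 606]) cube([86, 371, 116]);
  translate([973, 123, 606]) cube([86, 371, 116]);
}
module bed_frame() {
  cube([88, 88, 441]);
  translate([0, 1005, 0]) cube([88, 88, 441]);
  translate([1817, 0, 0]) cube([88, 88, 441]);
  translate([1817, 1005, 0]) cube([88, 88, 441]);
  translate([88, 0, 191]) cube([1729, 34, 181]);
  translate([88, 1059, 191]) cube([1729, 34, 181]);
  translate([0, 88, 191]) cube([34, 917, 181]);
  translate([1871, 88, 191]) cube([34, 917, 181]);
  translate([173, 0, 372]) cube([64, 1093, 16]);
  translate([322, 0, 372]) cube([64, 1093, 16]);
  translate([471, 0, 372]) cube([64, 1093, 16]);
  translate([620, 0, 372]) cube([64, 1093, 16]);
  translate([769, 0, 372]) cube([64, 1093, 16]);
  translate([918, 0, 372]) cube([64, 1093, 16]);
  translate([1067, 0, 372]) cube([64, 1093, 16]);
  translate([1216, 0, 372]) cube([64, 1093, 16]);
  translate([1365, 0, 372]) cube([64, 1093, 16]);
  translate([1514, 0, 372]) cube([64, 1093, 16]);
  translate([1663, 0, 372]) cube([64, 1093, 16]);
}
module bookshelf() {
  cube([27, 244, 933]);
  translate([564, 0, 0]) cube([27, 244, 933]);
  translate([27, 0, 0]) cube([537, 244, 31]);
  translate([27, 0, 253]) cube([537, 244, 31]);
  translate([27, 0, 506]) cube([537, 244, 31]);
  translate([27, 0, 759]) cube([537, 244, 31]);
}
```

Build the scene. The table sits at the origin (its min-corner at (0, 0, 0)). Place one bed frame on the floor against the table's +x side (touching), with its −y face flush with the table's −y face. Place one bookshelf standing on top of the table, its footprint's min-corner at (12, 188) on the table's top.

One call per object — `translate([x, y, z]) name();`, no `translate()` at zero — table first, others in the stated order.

table();
translate([1096, 0, 0]) bed_frame();
translate([12, 188, 765]) bookshelf();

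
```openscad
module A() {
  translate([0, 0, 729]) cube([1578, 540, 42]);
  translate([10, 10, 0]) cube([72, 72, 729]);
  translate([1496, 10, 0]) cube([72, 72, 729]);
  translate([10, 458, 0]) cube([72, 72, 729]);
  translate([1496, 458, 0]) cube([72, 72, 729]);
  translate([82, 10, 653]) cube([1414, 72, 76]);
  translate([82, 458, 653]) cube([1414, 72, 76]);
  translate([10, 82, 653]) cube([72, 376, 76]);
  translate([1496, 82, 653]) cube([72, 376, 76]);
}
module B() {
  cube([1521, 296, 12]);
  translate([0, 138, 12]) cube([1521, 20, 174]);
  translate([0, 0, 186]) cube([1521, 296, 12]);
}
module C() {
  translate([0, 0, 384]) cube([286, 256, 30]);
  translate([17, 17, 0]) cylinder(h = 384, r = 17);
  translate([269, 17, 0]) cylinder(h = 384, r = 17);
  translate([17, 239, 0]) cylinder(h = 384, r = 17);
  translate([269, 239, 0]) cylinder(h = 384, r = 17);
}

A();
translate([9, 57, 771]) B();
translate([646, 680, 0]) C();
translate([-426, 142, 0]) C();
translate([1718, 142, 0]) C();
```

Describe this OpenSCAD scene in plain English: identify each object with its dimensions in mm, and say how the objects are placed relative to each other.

A is a table: top 1578 mm (x) × 540 mm (y), 42 mm thick, upper face at z = 771 mm, on four 72×72 mm square legs, each inset 10 mm from the nearest pair of top edges, running from z = 0 to the bottom of the top. Four apron rails, 72 mm thick and 76 mm tall, run between adjacent legs with their top edges flush with the underside of the top and their outer faces flush with the legs' outer faces.

B is an I-beam lying along x, 1521 mm long. Overall section height 198 mm. Two flanges 296 mm wide (y) and 12 mm thick, one on the floor and one at the top; a web 20 mm thick runs between them, centred on the flange width.

C is a four-legged stool. The seat is 286×256 mm, 30 mm thick, top at z = 414 mm. It stands on four round legs, each 34 mm in diameter, from z = 0 to the seat underside, each leg's axis is inset half a diameter from the nearest pair of seat edges (so the leg's bounding box is flush with the corner).

The I-beam is on top of the table. Three stools sit around the table at the +y, −x, +x sides.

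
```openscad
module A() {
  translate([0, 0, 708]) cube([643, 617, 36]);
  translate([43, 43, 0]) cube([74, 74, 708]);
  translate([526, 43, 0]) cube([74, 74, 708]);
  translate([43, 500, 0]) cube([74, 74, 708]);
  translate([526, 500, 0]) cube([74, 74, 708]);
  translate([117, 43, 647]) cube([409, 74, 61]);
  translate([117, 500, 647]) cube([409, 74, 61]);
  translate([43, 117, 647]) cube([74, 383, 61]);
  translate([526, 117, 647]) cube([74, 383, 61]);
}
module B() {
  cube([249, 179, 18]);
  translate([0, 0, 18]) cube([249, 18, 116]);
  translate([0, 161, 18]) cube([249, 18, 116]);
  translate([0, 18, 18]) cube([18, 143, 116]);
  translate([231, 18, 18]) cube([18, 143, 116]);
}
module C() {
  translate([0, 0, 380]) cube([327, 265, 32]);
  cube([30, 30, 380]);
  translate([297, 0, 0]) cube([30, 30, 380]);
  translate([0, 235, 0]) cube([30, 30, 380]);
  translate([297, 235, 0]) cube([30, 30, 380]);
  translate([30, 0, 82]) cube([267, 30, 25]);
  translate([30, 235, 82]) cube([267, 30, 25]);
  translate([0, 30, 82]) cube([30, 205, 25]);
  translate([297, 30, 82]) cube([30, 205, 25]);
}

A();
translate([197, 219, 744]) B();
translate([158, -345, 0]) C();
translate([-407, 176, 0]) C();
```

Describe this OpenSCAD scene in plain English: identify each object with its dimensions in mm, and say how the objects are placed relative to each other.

A is a rectangular dining table. The top is 643×617×36 mm with its upper surface at z = 744 mm. It stands on four 74×74 mm square legs, each inset 43 mm from the nearest pair of top edges, running from the floor to the underside of the top. Four apron rails, 74 mm thick and 61 mm tall, run between adjacent legs with their top edges flush with the underside of the top and their outer faces flush with the legs' outer faces.

B is an open storage box with external size 249×179×134 mm and wall thickness 18 mm (the base is also 18 mm thick). The base covers the whole footprint; the four walls stand on the base, with the y-facing walls full-width and the x-facing walls fitting between their inner faces.

C is a four-legged stool. The seat is 327×265 mm, 32 mm thick, top at z = 412 mm. It stands on four square legs, each 30×30 mm in cross-section, from z = 0 to the seat underside, each flush with a corner of the seat. Four stretchers, 30 mm wide and 25 mm tall, connect adjacent legs with their undersides at z = 82 mm, each running between the inner faces of the legs it joins and aligned with the legs' outer faces on the other axis.

The open box is on top of the table, centred. Two stools sit around the table at the −y, −x sides.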